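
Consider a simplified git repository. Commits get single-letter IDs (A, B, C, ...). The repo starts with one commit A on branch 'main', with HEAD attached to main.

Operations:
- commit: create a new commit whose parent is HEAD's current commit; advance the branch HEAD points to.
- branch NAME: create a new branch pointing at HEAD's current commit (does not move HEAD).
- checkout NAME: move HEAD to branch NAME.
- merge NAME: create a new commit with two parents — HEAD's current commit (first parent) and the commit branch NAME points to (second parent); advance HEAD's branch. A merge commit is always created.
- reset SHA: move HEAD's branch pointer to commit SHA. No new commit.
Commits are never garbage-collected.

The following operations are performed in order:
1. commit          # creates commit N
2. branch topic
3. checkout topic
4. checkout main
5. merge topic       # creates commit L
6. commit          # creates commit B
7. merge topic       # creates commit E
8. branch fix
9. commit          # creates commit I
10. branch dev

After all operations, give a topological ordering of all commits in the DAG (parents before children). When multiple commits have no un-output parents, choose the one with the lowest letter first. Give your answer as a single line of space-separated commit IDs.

After op 1 (commit): HEAD=main@N [main=N]
After op 2 (branch): HEAD=main@N [main=N topic=N]
After op 3 (checkout): HEAD=topic@N [main=N topic=N]
After op 4 (checkout): HEAD=main@N [main=N topic=N]
After op 5 (merge): HEAD=main@L [main=L topic=N]
After op 6 (commit): HEAD=main@B [main=B topic=N]
After op 7 (merge): HEAD=main@E [main=E topic=N]
After op 8 (branch): HEAD=main@E [fix=E main=E topic=N]
After op 9 (commit): HEAD=main@I [fix=E main=I topic=N]
After op 10 (branch): HEAD=main@I [dev=I fix=E main=I topic=N]
commit A: parents=[]
commit B: parents=['L']
commit E: parents=['B', 'N']
commit I: parents=['E']
commit L: parents=['N', 'N']
commit N: parents=['A']

Answer: A N L B E I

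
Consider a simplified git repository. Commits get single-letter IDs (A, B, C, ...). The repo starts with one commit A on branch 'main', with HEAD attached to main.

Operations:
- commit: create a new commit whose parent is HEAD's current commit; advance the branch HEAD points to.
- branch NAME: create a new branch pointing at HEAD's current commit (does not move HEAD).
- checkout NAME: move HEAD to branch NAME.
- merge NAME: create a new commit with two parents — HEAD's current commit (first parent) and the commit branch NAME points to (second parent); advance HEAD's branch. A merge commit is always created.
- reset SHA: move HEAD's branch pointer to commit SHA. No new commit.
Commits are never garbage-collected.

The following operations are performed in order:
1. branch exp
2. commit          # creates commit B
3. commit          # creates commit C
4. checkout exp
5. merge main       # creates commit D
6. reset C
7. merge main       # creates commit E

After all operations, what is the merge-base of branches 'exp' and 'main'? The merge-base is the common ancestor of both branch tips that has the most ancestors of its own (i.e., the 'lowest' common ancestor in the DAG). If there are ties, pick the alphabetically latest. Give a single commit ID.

After op 1 (branch): HEAD=main@A [exp=A main=A]
After op 2 (commit): HEAD=main@B [exp=A main=B]
After op 3 (commit): HEAD=main@C [exp=A main=C]
After op 4 (checkout): HEAD=exp@A [exp=A main=C]
After op 5 (merge): HEAD=exp@D [exp=D main=C]
After op 6 (reset): HEAD=exp@C [exp=C main=C]
After op 7 (merge): HEAD=exp@E [exp=E main=C]
ancestors(exp=E): ['A', 'B', 'C', 'E']
ancestors(main=C): ['A', 'B', 'C']
common: ['A', 'B', 'C']

Answer: C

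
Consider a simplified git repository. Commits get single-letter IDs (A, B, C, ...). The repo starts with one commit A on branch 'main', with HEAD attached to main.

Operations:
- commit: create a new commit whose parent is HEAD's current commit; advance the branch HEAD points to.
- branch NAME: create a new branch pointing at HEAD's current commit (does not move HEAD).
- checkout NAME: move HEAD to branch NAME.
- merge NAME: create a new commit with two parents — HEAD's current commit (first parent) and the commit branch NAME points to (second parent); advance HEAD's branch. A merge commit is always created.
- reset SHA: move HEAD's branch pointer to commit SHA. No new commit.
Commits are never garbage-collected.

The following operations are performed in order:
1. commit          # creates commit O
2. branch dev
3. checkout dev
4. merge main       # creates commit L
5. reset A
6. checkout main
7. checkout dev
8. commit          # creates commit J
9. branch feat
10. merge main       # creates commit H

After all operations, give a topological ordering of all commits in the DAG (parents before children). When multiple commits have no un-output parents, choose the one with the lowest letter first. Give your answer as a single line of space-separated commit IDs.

After op 1 (commit): HEAD=main@O [main=O]
After op 2 (branch): HEAD=main@O [dev=O main=O]
After op 3 (checkout): HEAD=dev@O [dev=O main=O]
After op 4 (merge): HEAD=dev@L [dev=L main=O]
After op 5 (reset): HEAD=dev@A [dev=A main=O]
After op 6 (checkout): HEAD=main@O [dev=A main=O]
After op 7 (checkout): HEAD=dev@A [dev=A main=O]
After op 8 (commit): HEAD=dev@J [dev=J main=O]
After op 9 (branch): HEAD=dev@J [dev=J feat=J main=O]
After op 10 (merge): HEAD=dev@H [dev=H feat=J main=O]
commit A: parents=[]
commit H: parents=['J', 'O']
commit J: parents=['A']
commit L: parents=['O', 'O']
commit O: parents=['A']

Answer: A J O H L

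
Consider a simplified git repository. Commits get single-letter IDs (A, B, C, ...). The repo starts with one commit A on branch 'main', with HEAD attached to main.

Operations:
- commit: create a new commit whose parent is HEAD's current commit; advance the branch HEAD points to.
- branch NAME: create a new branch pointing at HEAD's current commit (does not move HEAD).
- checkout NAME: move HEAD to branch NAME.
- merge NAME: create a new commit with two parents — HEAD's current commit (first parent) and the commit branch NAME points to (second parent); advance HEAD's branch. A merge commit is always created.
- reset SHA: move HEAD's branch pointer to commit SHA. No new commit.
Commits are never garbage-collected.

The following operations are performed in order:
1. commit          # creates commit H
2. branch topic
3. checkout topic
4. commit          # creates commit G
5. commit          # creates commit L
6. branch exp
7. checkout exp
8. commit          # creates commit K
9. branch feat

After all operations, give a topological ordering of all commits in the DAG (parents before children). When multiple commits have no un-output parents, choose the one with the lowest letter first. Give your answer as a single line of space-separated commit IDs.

Answer: A H G L K

Derivation:
After op 1 (commit): HEAD=main@H [main=H]
After op 2 (branch): HEAD=main@H [main=H topic=H]
After op 3 (checkout): HEAD=topic@H [main=H topic=H]
After op 4 (commit): HEAD=topic@G [main=H topic=G]
After op 5 (commit): HEAD=topic@L [main=H topic=L]
After op 6 (branch): HEAD=topic@L [exp=L main=H topic=L]
After op 7 (checkout): HEAD=exp@L [exp=L main=H topic=L]
After op 8 (commit): HEAD=exp@K [exp=K main=H topic=L]
After op 9 (branch): HEAD=exp@K [exp=K feat=K main=H topic=L]
commit A: parents=[]
commit G: parents=['H']
commit H: parents=['A']
commit K: parents=['L']
commit L: parents=['G']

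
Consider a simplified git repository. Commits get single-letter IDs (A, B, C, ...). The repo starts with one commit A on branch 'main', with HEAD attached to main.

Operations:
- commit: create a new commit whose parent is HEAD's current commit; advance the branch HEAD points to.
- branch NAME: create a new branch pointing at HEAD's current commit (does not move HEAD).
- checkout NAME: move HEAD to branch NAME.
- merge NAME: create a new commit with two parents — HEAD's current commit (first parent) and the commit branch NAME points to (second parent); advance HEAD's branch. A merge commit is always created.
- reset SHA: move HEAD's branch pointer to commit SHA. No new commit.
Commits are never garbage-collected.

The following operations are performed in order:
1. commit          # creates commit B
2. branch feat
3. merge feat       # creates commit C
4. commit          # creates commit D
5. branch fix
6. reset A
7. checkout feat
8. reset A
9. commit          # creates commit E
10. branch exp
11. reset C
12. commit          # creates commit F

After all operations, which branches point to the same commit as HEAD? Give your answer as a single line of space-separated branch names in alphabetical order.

After op 1 (commit): HEAD=main@B [main=B]
After op 2 (branch): HEAD=main@B [feat=B main=B]
After op 3 (merge): HEAD=main@C [feat=B main=C]
After op 4 (commit): HEAD=main@D [feat=B main=D]
After op 5 (branch): HEAD=main@D [feat=B fix=D main=D]
After op 6 (reset): HEAD=main@A [feat=B fix=D main=A]
After op 7 (checkout): HEAD=feat@B [feat=B fix=D main=A]
After op 8 (reset): HEAD=feat@A [feat=A fix=D main=A]
After op 9 (commit): HEAD=feat@E [feat=E fix=D main=A]
After op 10 (branch): HEAD=feat@E [exp=E feat=E fix=D main=A]
After op 11 (reset): HEAD=feat@C [exp=E feat=C fix=D main=A]
After op 12 (commit): HEAD=feat@F [exp=E feat=F fix=D main=A]

Answer: feat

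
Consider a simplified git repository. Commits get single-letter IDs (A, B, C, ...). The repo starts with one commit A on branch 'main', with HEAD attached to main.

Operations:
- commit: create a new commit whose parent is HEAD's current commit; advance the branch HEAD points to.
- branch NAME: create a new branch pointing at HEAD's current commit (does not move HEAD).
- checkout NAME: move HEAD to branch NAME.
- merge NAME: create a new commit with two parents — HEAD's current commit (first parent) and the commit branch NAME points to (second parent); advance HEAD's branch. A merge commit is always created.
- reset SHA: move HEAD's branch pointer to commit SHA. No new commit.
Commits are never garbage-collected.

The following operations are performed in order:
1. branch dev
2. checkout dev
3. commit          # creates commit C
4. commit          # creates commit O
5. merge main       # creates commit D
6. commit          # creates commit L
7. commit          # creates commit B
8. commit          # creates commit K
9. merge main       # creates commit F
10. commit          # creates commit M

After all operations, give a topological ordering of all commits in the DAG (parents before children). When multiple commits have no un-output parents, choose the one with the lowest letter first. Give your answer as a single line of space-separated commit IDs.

After op 1 (branch): HEAD=main@A [dev=A main=A]
After op 2 (checkout): HEAD=dev@A [dev=A main=A]
After op 3 (commit): HEAD=dev@C [dev=C main=A]
After op 4 (commit): HEAD=dev@O [dev=O main=A]
After op 5 (merge): HEAD=dev@D [dev=D main=A]
After op 6 (commit): HEAD=dev@L [dev=L main=A]
After op 7 (commit): HEAD=dev@B [dev=B main=A]
After op 8 (commit): HEAD=dev@K [dev=K main=A]
After op 9 (merge): HEAD=dev@F [dev=F main=A]
After op 10 (commit): HEAD=dev@M [dev=M main=A]
commit A: parents=[]
commit B: parents=['L']
commit C: parents=['A']
commit D: parents=['O', 'A']
commit F: parents=['K', 'A']
commit K: parents=['B']
commit L: parents=['D']
commit M: parents=['F']
commit O: parents=['C']

Answer: A C O D L B K F M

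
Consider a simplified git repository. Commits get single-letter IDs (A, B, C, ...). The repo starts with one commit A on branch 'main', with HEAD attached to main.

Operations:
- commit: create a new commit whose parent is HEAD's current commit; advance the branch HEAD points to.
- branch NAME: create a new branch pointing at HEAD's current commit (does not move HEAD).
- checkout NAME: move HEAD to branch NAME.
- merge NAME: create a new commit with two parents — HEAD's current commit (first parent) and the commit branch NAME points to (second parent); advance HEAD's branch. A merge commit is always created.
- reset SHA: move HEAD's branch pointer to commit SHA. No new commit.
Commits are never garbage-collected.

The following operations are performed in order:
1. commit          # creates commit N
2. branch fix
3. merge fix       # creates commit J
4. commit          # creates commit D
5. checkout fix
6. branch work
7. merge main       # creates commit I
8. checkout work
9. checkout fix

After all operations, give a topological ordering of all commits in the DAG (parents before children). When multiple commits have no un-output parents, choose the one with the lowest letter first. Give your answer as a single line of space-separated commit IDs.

Answer: A N J D I

Derivation:
After op 1 (commit): HEAD=main@N [main=N]
After op 2 (branch): HEAD=main@N [fix=N main=N]
After op 3 (merge): HEAD=main@J [fix=N main=J]
After op 4 (commit): HEAD=main@D [fix=N main=D]
After op 5 (checkout): HEAD=fix@N [fix=N main=D]
After op 6 (branch): HEAD=fix@N [fix=N main=D work=N]
After op 7 (merge): HEAD=fix@I [fix=I main=D work=N]
After op 8 (checkout): HEAD=work@N [fix=I main=D work=N]
After op 9 (checkout): HEAD=fix@I [fix=I main=D work=N]
commit A: parents=[]
commit D: parents=['J']
commit I: parents=['N', 'D']
commit J: parents=['N', 'N']
commit N: parents=['A']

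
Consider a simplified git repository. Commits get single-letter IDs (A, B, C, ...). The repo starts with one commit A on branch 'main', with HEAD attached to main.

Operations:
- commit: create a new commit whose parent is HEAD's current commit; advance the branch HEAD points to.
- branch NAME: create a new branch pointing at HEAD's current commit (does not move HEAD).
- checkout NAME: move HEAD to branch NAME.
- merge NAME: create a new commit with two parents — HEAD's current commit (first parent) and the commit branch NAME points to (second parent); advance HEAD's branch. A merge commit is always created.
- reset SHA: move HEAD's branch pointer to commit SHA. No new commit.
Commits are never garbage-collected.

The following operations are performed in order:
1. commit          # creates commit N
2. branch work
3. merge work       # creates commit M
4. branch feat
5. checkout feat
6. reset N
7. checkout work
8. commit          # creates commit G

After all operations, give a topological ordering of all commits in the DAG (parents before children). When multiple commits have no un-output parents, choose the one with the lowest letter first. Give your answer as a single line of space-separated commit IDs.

After op 1 (commit): HEAD=main@N [main=N]
After op 2 (branch): HEAD=main@N [main=N work=N]
After op 3 (merge): HEAD=main@M [main=M work=N]
After op 4 (branch): HEAD=main@M [feat=M main=M work=N]
After op 5 (checkout): HEAD=feat@M [feat=M main=M work=N]
After op 6 (reset): HEAD=feat@N [feat=N main=M work=N]
After op 7 (checkout): HEAD=work@N [feat=N main=M work=N]
After op 8 (commit): HEAD=work@G [feat=N main=M work=G]
commit A: parents=[]
commit G: parents=['N']
commit M: parents=['N', 'N']
commit N: parents=['A']

Answer: A N G M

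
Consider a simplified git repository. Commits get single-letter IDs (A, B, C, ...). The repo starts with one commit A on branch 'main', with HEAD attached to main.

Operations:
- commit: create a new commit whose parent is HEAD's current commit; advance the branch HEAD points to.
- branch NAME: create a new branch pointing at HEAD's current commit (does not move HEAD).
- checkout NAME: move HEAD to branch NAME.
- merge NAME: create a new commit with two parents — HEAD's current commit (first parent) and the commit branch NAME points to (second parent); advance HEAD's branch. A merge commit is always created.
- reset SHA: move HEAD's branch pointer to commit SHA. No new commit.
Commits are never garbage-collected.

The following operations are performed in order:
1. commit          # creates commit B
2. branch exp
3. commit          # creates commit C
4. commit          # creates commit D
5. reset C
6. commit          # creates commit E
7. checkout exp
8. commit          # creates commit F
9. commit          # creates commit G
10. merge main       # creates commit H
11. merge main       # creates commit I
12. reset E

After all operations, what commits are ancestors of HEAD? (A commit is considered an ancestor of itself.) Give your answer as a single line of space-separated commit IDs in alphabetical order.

Answer: A B C E

Derivation:
After op 1 (commit): HEAD=main@B [main=B]
After op 2 (branch): HEAD=main@B [exp=B main=B]
After op 3 (commit): HEAD=main@C [exp=B main=C]
After op 4 (commit): HEAD=main@D [exp=B main=D]
After op 5 (reset): HEAD=main@C [exp=B main=C]
After op 6 (commit): HEAD=main@E [exp=B main=E]
After op 7 (checkout): HEAD=exp@B [exp=B main=E]
After op 8 (commit): HEAD=exp@F [exp=F main=E]
After op 9 (commit): HEAD=exp@G [exp=G main=E]
After op 10 (merge): HEAD=exp@H [exp=H main=E]
After op 11 (merge): HEAD=exp@I [exp=I main=E]
After op 12 (reset): HEAD=exp@E [exp=E main=E]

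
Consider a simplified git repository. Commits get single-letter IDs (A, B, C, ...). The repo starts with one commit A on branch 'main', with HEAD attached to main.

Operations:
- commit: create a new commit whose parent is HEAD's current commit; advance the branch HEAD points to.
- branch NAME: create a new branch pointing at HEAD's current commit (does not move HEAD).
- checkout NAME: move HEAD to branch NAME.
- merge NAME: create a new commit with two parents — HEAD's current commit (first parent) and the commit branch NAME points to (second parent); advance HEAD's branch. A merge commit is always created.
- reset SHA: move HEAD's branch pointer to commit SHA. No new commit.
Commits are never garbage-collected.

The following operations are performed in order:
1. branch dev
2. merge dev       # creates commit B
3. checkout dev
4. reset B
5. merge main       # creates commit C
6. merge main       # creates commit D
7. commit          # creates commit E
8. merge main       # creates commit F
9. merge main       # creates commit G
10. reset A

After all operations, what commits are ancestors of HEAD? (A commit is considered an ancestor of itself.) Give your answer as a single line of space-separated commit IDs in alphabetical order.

Answer: A

Derivation:
After op 1 (branch): HEAD=main@A [dev=A main=A]
After op 2 (merge): HEAD=main@B [dev=A main=B]
After op 3 (checkout): HEAD=dev@A [dev=A main=B]
After op 4 (reset): HEAD=dev@B [dev=B main=B]
After op 5 (merge): HEAD=dev@C [dev=C main=B]
After op 6 (merge): HEAD=dev@D [dev=D main=B]
After op 7 (commit): HEAD=dev@E [dev=E main=B]
After op 8 (merge): HEAD=dev@F [dev=F main=B]
After op 9 (merge): HEAD=dev@G [dev=G main=B]
After op 10 (reset): HEAD=dev@A [dev=A main=B]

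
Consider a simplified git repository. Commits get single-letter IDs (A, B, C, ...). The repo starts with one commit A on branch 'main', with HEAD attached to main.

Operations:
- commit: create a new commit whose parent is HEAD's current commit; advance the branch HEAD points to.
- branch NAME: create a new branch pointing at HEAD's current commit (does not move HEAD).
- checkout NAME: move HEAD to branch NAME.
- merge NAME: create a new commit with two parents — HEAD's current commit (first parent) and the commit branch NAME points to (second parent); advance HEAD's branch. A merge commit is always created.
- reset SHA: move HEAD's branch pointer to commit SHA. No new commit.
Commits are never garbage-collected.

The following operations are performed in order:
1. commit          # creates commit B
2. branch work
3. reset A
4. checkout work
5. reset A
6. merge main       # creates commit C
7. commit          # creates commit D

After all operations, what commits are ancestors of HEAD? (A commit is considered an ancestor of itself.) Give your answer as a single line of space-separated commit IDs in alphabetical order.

After op 1 (commit): HEAD=main@B [main=B]
After op 2 (branch): HEAD=main@B [main=B work=B]
After op 3 (reset): HEAD=main@A [main=A work=B]
After op 4 (checkout): HEAD=work@B [main=A work=B]
After op 5 (reset): HEAD=work@A [main=A work=A]
After op 6 (merge): HEAD=work@C [main=A work=C]
After op 7 (commit): HEAD=work@D [main=A work=D]

Answer: A C D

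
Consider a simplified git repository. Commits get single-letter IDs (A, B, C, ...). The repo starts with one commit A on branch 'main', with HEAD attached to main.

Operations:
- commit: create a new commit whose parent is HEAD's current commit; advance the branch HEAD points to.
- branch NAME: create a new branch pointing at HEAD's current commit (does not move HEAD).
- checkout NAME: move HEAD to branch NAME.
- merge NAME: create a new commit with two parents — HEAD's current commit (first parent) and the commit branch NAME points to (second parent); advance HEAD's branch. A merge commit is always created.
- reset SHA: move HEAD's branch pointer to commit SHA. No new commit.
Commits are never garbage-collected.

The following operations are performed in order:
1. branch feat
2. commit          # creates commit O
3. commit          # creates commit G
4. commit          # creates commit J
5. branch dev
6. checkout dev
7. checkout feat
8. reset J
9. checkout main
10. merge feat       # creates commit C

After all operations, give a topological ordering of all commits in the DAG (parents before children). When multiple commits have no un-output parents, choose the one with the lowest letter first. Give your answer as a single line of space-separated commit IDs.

After op 1 (branch): HEAD=main@A [feat=A main=A]
After op 2 (commit): HEAD=main@O [feat=A main=O]
After op 3 (commit): HEAD=main@G [feat=A main=G]
After op 4 (commit): HEAD=main@J [feat=A main=J]
After op 5 (branch): HEAD=main@J [dev=J feat=A main=J]
After op 6 (checkout): HEAD=dev@J [dev=J feat=A main=J]
After op 7 (checkout): HEAD=feat@A [dev=J feat=A main=J]
After op 8 (reset): HEAD=feat@J [dev=J feat=J main=J]
After op 9 (checkout): HEAD=main@J [dev=J feat=J main=J]
After op 10 (merge): HEAD=main@C [dev=J feat=J main=C]
commit A: parents=[]
commit C: parents=['J', 'J']
commit G: parents=['O']
commit J: parents=['G']
commit O: parents=['A']

Answer: A O G J C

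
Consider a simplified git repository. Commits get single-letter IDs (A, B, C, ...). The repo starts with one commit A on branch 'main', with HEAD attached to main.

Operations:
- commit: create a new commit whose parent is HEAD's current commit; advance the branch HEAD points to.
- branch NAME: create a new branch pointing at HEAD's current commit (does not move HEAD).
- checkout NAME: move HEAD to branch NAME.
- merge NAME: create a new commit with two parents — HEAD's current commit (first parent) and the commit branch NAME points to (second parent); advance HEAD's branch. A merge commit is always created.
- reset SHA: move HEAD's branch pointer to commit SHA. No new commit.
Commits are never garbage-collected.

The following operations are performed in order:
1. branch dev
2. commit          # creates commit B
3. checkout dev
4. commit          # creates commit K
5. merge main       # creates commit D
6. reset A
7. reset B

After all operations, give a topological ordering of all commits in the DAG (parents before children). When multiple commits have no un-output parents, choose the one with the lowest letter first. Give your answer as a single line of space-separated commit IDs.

After op 1 (branch): HEAD=main@A [dev=A main=A]
After op 2 (commit): HEAD=main@B [dev=A main=B]
After op 3 (checkout): HEAD=dev@A [dev=A main=B]
After op 4 (commit): HEAD=dev@K [dev=K main=B]
After op 5 (merge): HEAD=dev@D [dev=D main=B]
After op 6 (reset): HEAD=dev@A [dev=A main=B]
After op 7 (reset): HEAD=dev@B [dev=B main=B]
commit A: parents=[]
commit B: parents=['A']
commit D: parents=['K', 'B']
commit K: parents=['A']

Answer: A B K D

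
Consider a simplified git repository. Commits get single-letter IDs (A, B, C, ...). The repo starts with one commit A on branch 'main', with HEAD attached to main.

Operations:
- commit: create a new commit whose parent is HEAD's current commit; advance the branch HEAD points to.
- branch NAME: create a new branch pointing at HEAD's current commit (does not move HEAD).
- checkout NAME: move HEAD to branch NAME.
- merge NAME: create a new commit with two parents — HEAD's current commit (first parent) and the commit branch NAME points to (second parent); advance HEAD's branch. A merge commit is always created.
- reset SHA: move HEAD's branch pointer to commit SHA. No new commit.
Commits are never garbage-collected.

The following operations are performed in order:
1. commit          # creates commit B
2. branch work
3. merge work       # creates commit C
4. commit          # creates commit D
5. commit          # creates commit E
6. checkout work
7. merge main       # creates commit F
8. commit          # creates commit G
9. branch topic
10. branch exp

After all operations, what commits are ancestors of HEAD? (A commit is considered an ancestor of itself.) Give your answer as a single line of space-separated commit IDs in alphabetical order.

After op 1 (commit): HEAD=main@B [main=B]
After op 2 (branch): HEAD=main@B [main=B work=B]
After op 3 (merge): HEAD=main@C [main=C work=B]
After op 4 (commit): HEAD=main@D [main=D work=B]
After op 5 (commit): HEAD=main@E [main=E work=B]
After op 6 (checkout): HEAD=work@B [main=E work=B]
After op 7 (merge): HEAD=work@F [main=E work=F]
After op 8 (commit): HEAD=work@G [main=E work=G]
After op 9 (branch): HEAD=work@G [main=E topic=G work=G]
After op 10 (branch): HEAD=work@G [exp=G main=E topic=G work=G]

Answer: A B C D E F G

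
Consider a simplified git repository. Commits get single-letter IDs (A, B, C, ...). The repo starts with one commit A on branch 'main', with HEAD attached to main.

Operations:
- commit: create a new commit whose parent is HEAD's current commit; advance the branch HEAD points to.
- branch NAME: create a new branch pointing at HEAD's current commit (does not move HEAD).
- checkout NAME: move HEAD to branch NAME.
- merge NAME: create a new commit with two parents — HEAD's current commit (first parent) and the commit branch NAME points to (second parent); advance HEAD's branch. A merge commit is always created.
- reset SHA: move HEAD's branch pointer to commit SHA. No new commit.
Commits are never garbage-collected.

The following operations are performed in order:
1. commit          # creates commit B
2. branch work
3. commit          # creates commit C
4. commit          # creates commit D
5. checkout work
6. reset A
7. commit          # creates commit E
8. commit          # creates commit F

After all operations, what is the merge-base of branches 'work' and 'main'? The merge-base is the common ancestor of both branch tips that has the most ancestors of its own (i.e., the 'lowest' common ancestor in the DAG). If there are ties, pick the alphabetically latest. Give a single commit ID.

After op 1 (commit): HEAD=main@B [main=B]
After op 2 (branch): HEAD=main@B [main=B work=B]
After op 3 (commit): HEAD=main@C [main=C work=B]
After op 4 (commit): HEAD=main@D [main=D work=B]
After op 5 (checkout): HEAD=work@B [main=D work=B]
After op 6 (reset): HEAD=work@A [main=D work=A]
After op 7 (commit): HEAD=work@E [main=D work=E]
After op 8 (commit): HEAD=work@F [main=D work=F]
ancestors(work=F): ['A', 'E', 'F']
ancestors(main=D): ['A', 'B', 'C', 'D']
common: ['A']

Answer: A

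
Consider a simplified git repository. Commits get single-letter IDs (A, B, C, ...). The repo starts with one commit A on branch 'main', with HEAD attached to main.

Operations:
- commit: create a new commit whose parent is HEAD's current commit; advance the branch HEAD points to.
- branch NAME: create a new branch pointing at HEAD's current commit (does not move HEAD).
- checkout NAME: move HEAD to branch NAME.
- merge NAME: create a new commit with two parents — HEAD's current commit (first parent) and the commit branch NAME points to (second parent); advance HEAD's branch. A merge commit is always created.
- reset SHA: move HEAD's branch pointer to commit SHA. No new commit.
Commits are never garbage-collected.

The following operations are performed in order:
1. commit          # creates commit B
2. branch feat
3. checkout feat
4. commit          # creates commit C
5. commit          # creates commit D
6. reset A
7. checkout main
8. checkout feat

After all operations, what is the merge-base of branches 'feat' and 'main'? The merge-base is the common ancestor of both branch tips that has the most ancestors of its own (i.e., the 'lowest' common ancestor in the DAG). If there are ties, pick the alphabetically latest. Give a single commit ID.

After op 1 (commit): HEAD=main@B [main=B]
After op 2 (branch): HEAD=main@B [feat=B main=B]
After op 3 (checkout): HEAD=feat@B [feat=B main=B]
After op 4 (commit): HEAD=feat@C [feat=C main=B]
After op 5 (commit): HEAD=feat@D [feat=D main=B]
After op 6 (reset): HEAD=feat@A [feat=A main=B]
After op 7 (checkout): HEAD=main@B [feat=A main=B]
After op 8 (checkout): HEAD=feat@A [feat=A main=B]
ancestors(feat=A): ['A']
ancestors(main=B): ['A', 'B']
common: ['A']

Answer: A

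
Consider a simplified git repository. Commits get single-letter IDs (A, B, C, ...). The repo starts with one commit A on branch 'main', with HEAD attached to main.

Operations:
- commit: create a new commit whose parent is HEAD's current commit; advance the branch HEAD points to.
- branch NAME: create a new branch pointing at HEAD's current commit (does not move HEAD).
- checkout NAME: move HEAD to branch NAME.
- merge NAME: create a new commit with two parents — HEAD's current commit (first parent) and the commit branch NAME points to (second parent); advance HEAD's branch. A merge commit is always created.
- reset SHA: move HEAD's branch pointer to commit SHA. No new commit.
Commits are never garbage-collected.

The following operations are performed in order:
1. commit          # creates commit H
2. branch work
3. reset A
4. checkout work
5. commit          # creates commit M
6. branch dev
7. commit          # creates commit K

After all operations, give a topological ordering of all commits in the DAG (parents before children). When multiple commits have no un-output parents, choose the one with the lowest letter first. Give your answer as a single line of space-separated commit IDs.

Answer: A H M K

Derivation:
After op 1 (commit): HEAD=main@H [main=H]
After op 2 (branch): HEAD=main@H [main=H work=H]
After op 3 (reset): HEAD=main@A [main=A work=H]
After op 4 (checkout): HEAD=work@H [main=A work=H]
After op 5 (commit): HEAD=work@M [main=A work=M]
After op 6 (branch): HEAD=work@M [dev=M main=A work=M]
After op 7 (commit): HEAD=work@K [dev=M main=A work=K]
commit A: parents=[]
commit H: parents=['A']
commit K: parents=['M']
commit M: parents=['H']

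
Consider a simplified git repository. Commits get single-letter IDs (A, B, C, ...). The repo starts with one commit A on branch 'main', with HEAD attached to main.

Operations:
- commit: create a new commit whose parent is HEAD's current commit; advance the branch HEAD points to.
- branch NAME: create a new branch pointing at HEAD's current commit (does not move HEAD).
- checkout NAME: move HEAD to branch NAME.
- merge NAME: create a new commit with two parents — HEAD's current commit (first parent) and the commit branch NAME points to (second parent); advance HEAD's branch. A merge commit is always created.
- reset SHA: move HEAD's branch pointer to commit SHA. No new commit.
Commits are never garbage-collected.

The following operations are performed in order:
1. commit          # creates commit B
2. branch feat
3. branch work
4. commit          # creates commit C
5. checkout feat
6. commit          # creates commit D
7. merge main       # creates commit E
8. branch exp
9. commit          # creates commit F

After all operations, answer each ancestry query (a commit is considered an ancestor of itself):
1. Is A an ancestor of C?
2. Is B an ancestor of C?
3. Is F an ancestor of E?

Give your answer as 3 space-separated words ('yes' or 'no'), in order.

Answer: yes yes no

Derivation:
After op 1 (commit): HEAD=main@B [main=B]
After op 2 (branch): HEAD=main@B [feat=B main=B]
After op 3 (branch): HEAD=main@B [feat=B main=B work=B]
After op 4 (commit): HEAD=main@C [feat=B main=C work=B]
After op 5 (checkout): HEAD=feat@B [feat=B main=C work=B]
After op 6 (commit): HEAD=feat@D [feat=D main=C work=B]
After op 7 (merge): HEAD=feat@E [feat=E main=C work=B]
After op 8 (branch): HEAD=feat@E [exp=E feat=E main=C work=B]
After op 9 (commit): HEAD=feat@F [exp=E feat=F main=C work=B]
ancestors(C) = {A,B,C}; A in? yes
ancestors(C) = {A,B,C}; B in? yes
ancestors(E) = {A,B,C,D,E}; F in? no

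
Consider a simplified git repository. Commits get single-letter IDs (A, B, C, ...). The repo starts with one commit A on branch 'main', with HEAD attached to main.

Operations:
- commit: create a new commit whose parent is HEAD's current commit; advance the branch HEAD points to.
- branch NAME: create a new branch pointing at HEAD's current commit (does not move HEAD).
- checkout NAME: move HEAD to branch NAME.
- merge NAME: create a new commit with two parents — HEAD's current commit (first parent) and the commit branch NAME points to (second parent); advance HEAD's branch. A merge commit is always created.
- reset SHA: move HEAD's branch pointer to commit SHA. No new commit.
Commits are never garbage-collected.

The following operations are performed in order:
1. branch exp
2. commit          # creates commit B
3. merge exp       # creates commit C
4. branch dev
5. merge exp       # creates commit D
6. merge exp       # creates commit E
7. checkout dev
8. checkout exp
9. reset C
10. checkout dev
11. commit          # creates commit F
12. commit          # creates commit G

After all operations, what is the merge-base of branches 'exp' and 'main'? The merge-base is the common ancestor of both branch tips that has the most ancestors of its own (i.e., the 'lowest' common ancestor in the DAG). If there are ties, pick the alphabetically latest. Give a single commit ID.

Answer: C

Derivation:
After op 1 (branch): HEAD=main@A [exp=A main=A]
After op 2 (commit): HEAD=main@B [exp=A main=B]
After op 3 (merge): HEAD=main@C [exp=A main=C]
After op 4 (branch): HEAD=main@C [dev=C exp=A main=C]
After op 5 (merge): HEAD=main@D [dev=C exp=A main=D]
After op 6 (merge): HEAD=main@E [dev=C exp=A main=E]
After op 7 (checkout): HEAD=dev@C [dev=C exp=A main=E]
After op 8 (checkout): HEAD=exp@A [dev=C exp=A main=E]
After op 9 (reset): HEAD=exp@C [dev=C exp=C main=E]
After op 10 (checkout): HEAD=dev@C [dev=C exp=C main=E]
After op 11 (commit): HEAD=dev@F [dev=F exp=C main=E]
After op 12 (commit): HEAD=dev@G [dev=G exp=C main=E]
ancestors(exp=C): ['A', 'B', 'C']
ancestors(main=E): ['A', 'B', 'C', 'D', 'E']
common: ['A', 'B', 'C']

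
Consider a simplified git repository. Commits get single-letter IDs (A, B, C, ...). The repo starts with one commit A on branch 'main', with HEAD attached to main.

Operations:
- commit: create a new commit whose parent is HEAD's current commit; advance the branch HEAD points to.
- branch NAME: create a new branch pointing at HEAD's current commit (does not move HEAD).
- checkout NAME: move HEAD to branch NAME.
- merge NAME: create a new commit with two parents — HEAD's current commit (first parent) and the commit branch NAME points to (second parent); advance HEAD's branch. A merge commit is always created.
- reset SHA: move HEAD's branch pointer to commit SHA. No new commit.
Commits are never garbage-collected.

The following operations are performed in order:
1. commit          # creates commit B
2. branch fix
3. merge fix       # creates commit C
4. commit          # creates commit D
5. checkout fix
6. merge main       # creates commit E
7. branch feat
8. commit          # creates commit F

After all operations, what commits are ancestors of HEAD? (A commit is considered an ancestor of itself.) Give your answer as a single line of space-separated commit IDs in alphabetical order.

Answer: A B C D E F

Derivation:
After op 1 (commit): HEAD=main@B [main=B]
After op 2 (branch): HEAD=main@B [fix=B main=B]
After op 3 (merge): HEAD=main@C [fix=B main=C]
After op 4 (commit): HEAD=main@D [fix=B main=D]
After op 5 (checkout): HEAD=fix@B [fix=B main=D]
After op 6 (merge): HEAD=fix@E [fix=E main=D]
After op 7 (branch): HEAD=fix@E [feat=E fix=E main=D]
After op 8 (commit): HEAD=fix@F [feat=E fix=F main=D]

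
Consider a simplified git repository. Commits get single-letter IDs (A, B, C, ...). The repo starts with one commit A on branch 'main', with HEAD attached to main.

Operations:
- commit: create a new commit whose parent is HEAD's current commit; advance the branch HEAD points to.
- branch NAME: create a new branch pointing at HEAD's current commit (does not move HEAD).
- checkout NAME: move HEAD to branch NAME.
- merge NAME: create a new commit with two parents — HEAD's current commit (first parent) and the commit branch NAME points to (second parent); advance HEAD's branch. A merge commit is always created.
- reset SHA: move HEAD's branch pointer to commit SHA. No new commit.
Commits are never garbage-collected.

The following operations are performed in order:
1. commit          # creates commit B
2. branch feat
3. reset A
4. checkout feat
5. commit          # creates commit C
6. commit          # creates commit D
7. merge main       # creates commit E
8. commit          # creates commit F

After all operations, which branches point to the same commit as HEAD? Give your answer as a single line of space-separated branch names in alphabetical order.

Answer: feat

Derivation:
After op 1 (commit): HEAD=main@B [main=B]
After op 2 (branch): HEAD=main@B [feat=B main=B]
After op 3 (reset): HEAD=main@A [feat=B main=A]
After op 4 (checkout): HEAD=feat@B [feat=B main=A]
After op 5 (commit): HEAD=feat@C [feat=C main=A]
After op 6 (commit): HEAD=feat@D [feat=D main=A]
After op 7 (merge): HEAD=feat@E [feat=E main=A]
After op 8 (commit): HEAD=feat@F [feat=F main=A]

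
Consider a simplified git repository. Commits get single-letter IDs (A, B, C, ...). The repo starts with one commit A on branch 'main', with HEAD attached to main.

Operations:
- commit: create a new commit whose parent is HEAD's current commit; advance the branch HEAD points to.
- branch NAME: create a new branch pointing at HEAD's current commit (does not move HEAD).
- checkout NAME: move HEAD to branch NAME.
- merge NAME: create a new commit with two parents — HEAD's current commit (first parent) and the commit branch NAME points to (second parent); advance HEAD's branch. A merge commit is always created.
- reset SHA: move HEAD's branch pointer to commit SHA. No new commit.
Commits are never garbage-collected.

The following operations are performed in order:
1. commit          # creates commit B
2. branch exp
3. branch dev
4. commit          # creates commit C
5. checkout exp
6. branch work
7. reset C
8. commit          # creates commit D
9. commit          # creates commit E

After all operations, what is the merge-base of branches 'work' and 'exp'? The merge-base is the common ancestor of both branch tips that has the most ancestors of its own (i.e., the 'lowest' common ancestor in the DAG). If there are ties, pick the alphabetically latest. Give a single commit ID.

After op 1 (commit): HEAD=main@B [main=B]
After op 2 (branch): HEAD=main@B [exp=B main=B]
After op 3 (branch): HEAD=main@B [dev=B exp=B main=B]
After op 4 (commit): HEAD=main@C [dev=B exp=B main=C]
After op 5 (checkout): HEAD=exp@B [dev=B exp=B main=C]
After op 6 (branch): HEAD=exp@B [dev=B exp=B main=C work=B]
After op 7 (reset): HEAD=exp@C [dev=B exp=C main=C work=B]
After op 8 (commit): HEAD=exp@D [dev=B exp=D main=C work=B]
After op 9 (commit): HEAD=exp@E [dev=B exp=E main=C work=B]
ancestors(work=B): ['A', 'B']
ancestors(exp=E): ['A', 'B', 'C', 'D', 'E']
common: ['A', 'B']

Answer: B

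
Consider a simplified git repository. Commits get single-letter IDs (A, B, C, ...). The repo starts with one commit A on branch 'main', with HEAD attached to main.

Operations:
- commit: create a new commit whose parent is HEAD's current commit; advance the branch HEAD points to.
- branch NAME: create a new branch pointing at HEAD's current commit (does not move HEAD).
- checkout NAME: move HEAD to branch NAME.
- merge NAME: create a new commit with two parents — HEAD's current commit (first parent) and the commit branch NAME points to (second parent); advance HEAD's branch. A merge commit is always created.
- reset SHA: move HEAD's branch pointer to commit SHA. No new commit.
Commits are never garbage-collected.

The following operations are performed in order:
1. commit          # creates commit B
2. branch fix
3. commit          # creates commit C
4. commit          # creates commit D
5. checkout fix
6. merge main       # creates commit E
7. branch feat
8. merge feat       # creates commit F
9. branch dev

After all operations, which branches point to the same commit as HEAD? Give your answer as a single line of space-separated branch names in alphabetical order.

After op 1 (commit): HEAD=main@B [main=B]
After op 2 (branch): HEAD=main@B [fix=B main=B]
After op 3 (commit): HEAD=main@C [fix=B main=C]
After op 4 (commit): HEAD=main@D [fix=B main=D]
After op 5 (checkout): HEAD=fix@B [fix=B main=D]
After op 6 (merge): HEAD=fix@E [fix=E main=D]
After op 7 (branch): HEAD=fix@E [feat=E fix=E main=D]
After op 8 (merge): HEAD=fix@F [feat=E fix=F main=D]
After op 9 (branch): HEAD=fix@F [dev=F feat=E fix=F main=D]

Answer: dev fix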